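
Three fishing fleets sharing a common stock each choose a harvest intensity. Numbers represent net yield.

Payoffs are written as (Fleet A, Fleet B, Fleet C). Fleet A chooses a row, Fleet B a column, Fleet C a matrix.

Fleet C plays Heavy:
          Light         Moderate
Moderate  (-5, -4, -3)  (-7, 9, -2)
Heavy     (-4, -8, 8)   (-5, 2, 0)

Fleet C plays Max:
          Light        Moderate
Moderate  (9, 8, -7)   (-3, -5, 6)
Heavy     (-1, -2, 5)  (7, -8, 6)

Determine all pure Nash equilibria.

Check each profile: it is a Nash equilibrium iff no player can strictly gain by switching unilaterally.
(Moderate, Light, Heavy): Fleet A can switch to Heavy (-5 → -4). Not NE.
(Moderate, Light, Max): Fleet C can switch to Heavy (-7 → -3). Not NE.
(Moderate, Moderate, Heavy): Fleet A can switch to Heavy (-7 → -5). Not NE.
(Moderate, Moderate, Max): Fleet A can switch to Heavy (-3 → 7). Not NE.
(Heavy, Light, Heavy): Fleet B can switch to Moderate (-8 → 2). Not NE.
(Heavy, Light, Max): Fleet A can switch to Moderate (-1 → 9). Not NE.
(Heavy, Moderate, Heavy): Fleet C can switch to Max (0 → 6). Not NE.
(Heavy, Moderate, Max): Fleet B can switch to Light (-8 → -2). Not NE.

There is no pure-strategy Nash equilibrium.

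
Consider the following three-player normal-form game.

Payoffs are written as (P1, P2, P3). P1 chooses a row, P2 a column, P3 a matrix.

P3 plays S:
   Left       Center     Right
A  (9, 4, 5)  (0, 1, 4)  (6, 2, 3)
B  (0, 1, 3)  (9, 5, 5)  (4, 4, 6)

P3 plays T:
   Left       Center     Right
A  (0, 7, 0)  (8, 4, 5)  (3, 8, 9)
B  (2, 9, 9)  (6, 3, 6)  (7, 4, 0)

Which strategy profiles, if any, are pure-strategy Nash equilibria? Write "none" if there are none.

For each player, find the best response to each opponent profile; mutual best responses are the pure NE.
P1 against (Left, S): payoffs 9, 0 → best response A.
P1 against (Left, T): payoffs 0, 2 → best response B.
P1 against (Center, S): payoffs 0, 9 → best response B.
P1 against (Center, T): payoffs 8, 6 → best response A.
P1 against (Right, S): payoffs 6, 4 → best response A.
P1 against (Right, T): payoffs 3, 7 → best response B.
P2 against (A, S): payoffs 4, 1, 2 → best response Left.
P2 against (A, T): payoffs 7, 4, 8 → best response Right.
P2 against (B, S): payoffs 1, 5, 4 → best response Center.
P2 against (B, T): payoffs 9, 3, 4 → best response Left.
P3 against (A, Left): payoffs 5, 0 → best response S.
P3 against (A, Center): payoffs 4, 5 → best response T.
P3 against (A, Right): payoffs 3, 9 → best response T.
P3 against (B, Left): payoffs 3, 9 → best response T.
P3 against (B, Center): payoffs 5, 6 → best response T.
P3 against (B, Right): payoffs 6, 0 → best response S.
Mutual best responses: (A, Left, S); (B, Left, T).

Pure-strategy Nash equilibria: (A, Left, S); (B, Left, T)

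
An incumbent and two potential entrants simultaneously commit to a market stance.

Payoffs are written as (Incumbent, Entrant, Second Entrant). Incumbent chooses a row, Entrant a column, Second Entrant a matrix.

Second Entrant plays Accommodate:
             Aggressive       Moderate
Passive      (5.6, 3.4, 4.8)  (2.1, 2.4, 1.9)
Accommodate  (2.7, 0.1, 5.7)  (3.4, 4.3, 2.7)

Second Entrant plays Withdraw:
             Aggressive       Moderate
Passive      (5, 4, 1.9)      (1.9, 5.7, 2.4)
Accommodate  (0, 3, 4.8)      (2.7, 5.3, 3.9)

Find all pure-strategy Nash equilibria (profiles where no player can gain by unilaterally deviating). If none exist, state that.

For each strategy profile, look for a profitable unilateral deviation.
(Passive, Aggressive, Accommodate): Incumbent gets 5.6, best alternative 2.7; Entrant gets 3.4, best alternative 2.4; Second Entrant gets 4.8, best alternative 1.9. No profitable deviation — NE.
(Passive, Aggressive, Withdraw): Entrant can switch to Moderate (4 → 5.7). Not NE.
(Passive, Moderate, Accommodate): Incumbent can switch to Accommodate (2.1 → 3.4). Not NE.
(Passive, Moderate, Withdraw): Incumbent can switch to Accommodate (1.9 → 2.7). Not NE.
(Accommodate, Aggressive, Accommodate): Incumbent can switch to Passive (2.7 → 5.6). Not NE.
(Accommodate, Aggressive, Withdraw): Incumbent can switch to Passive (0 → 5). Not NE.
(Accommodate, Moderate, Accommodate): Second Entrant can switch to Withdraw (2.7 → 3.9). Not NE.
(Accommodate, Moderate, Withdraw): Incumbent gets 2.7, best alternative 1.9; Entrant gets 5.3, best alternative 3; Second Entrant gets 3.9, best alternative 2.7. No profitable deviation — NE.

(Passive, Aggressive, Accommodate); (Accommodate, Moderate, Withdraw)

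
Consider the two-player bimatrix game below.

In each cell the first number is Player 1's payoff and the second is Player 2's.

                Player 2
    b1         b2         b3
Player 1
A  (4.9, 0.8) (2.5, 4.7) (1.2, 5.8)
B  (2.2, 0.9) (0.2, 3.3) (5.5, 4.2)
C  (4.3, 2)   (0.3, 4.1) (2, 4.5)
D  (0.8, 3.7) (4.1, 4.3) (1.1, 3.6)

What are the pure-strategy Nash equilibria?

(B, b3), (D, b2)

For each strategy profile, look for a profitable unilateral deviation.
(A, b1): Player 2 can switch to b2 (0.8 → 4.7). Not NE.
(A, b2): Player 1 can switch to D (2.5 → 4.1). Not NE.
(A, b3): Player 1 can switch to B (1.2 → 5.5). Not NE.
(B, b1): Player 1 can switch to A (2.2 → 4.9). Not NE.
(B, b2): Player 1 can switch to A (0.2 → 2.5). Not NE.
(B, b3): Player 1 gets 5.5, best alternative 2; Player 2 gets 4.2, best alternative 3.3. No profitable deviation — NE.
(C, b1): Player 1 can switch to A (4.3 → 4.9). Not NE.
(C, b2): Player 1 can switch to A (0.3 → 2.5). Not NE.
(C, b3): Player 1 can switch to B (2 → 5.5). Not NE.
(D, b1): Player 1 can switch to A (0.8 → 4.9). Not NE.
(D, b2): Player 1 gets 4.1, best alternative 2.5; Player 2 gets 4.3, best alternative 3.7. No profitable deviation — NE.
(D, b3): Player 1 can switch to A (1.1 → 1.2). Not NE.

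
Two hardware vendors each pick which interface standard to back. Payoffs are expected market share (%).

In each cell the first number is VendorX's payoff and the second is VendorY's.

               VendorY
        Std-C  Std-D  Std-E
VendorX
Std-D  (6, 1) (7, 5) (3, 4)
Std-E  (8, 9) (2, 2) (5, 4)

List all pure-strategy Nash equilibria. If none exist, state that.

The pure Nash equilibria are (Std-D, Std-D) and (Std-E, Std-C).

Mark each player's best response to every combination of opponents' strategies; a profile where every player is best-responding is a pure Nash equilibrium.
VendorX against Std-C: payoffs 6, 8 → best response Std-E.
VendorX against Std-D: payoffs 7, 2 → best response Std-D.
VendorX against Std-E: payoffs 3, 5 → best response Std-E.
VendorY against Std-D: payoffs 1, 5, 4 → best response Std-D.
VendorY against Std-E: payoffs 9, 2, 4 → best response Std-C.
Mutual best responses: (Std-D, Std-D); (Std-E, Std-C).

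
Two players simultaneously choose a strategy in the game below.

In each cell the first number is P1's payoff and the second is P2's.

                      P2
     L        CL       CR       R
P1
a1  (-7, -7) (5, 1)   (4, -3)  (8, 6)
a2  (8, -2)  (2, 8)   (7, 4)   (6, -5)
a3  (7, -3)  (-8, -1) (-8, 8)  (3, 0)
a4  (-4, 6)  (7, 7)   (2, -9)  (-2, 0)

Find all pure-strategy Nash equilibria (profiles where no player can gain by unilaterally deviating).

Pure-strategy Nash equilibria: (a1, R) and (a4, CL)

P1 against L: payoffs -7, 8, 7, -4 → best response a2.
P1 against CL: payoffs 5, 2, -8, 7 → best response a4.
P1 against CR: payoffs 4, 7, -8, 2 → best response a2.
P1 against R: payoffs 8, 6, 3, -2 → best response a1.
P2 against a1: payoffs -7, 1, -3, 6 → best response R.
P2 against a2: payoffs -2, 8, 4, -5 → best response CL.
P2 against a3: payoffs -3, -1, 8, 0 → best response CR.
P2 against a4: payoffs 6, 7, -9, 0 → best response CL.
Mutual best responses: (a1, R); (a4, CL).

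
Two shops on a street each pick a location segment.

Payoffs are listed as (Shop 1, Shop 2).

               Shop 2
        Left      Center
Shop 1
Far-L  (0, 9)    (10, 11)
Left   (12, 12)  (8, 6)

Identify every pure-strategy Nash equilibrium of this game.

(Far-L, Center), (Left, Left)

(Far-L, Left): Shop 1 can switch to Left (0 → 12). Not NE.
(Far-L, Center): Shop 1 gets 10, best alternative 8; Shop 2 gets 11, best alternative 9. No profitable deviation — NE.
(Left, Left): Shop 1 gets 12, best alternative 0; Shop 2 gets 12, best alternative 6. No profitable deviation — NE.
(Left, Center): Shop 1 can switch to Far-L (8 → 10). Not NE.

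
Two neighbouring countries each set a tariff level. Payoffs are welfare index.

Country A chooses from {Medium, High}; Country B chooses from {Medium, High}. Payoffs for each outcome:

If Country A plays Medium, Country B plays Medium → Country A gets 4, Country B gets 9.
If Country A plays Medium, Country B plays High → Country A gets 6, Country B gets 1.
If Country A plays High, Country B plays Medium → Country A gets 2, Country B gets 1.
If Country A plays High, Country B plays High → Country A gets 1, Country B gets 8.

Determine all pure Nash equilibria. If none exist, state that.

The unique pure-strategy Nash equilibrium is (Medium, Medium).

(Medium, Medium): Country A gets 4, best alternative 2; Country B gets 9, best alternative 1. No profitable deviation — NE.
(Medium, High): Country B can switch to Medium (1 → 9). Not NE.
(High, Medium): Country A can switch to Medium (2 → 4). Not NE.
(High, High): Country A can switch to Medium (1 → 6). Not NE.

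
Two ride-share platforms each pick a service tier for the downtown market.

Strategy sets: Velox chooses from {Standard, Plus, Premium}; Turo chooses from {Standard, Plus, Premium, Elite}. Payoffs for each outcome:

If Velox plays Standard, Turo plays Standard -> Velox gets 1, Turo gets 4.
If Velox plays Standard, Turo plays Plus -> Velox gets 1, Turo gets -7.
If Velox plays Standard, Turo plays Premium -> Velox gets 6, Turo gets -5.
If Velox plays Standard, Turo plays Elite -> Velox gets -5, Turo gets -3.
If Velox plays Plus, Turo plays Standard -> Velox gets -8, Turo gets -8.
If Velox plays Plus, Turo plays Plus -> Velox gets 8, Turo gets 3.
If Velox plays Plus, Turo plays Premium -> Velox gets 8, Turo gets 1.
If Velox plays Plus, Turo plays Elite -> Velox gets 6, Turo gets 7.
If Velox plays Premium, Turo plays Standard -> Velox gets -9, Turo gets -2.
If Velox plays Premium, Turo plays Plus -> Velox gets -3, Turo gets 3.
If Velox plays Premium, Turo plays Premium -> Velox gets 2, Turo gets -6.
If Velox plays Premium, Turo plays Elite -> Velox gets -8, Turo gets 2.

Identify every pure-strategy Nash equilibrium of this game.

Pure-strategy Nash equilibria: (Standard, Standard); (Plus, Elite)

Mark each player's best response to every combination of opponents' strategies; a profile where every player is best-responding is a pure Nash equilibrium.
Velox against Standard: payoffs 1, -8, -9 → best response Standard.
Velox against Plus: payoffs 1, 8, -3 → best response Plus.
Velox against Premium: payoffs 6, 8, 2 → best response Plus.
Velox against Elite: payoffs -5, 6, -8 → best response Plus.
Turo against Standard: payoffs 4, -7, -5, -3 → best response Standard.
Turo against Plus: payoffs -8, 3, 1, 7 → best response Elite.
Turo against Premium: payoffs -2, 3, -6, 2 → best response Plus.
Mutual best responses: (Standard, Standard); (Plus, Elite).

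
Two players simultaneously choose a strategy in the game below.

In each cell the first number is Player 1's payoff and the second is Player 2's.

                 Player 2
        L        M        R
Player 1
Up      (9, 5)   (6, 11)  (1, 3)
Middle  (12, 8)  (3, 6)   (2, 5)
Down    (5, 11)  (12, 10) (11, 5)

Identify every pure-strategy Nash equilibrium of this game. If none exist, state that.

For each player, find the best response to each opponent profile; mutual best responses are the pure NE.
Player 1 against L: payoffs 9, 12, 5 → best response Middle.
Player 1 against M: payoffs 6, 3, 12 → best response Down.
Player 1 against R: payoffs 1, 2, 11 → best response Down.
Player 2 against Up: payoffs 5, 11, 3 → best response M.
Player 2 against Middle: payoffs 8, 6, 5 → best response L.
Player 2 against Down: payoffs 11, 10, 5 → best response L.
Mutual best responses: (Middle, L).

The unique pure-strategy Nash equilibrium is (Middle, L).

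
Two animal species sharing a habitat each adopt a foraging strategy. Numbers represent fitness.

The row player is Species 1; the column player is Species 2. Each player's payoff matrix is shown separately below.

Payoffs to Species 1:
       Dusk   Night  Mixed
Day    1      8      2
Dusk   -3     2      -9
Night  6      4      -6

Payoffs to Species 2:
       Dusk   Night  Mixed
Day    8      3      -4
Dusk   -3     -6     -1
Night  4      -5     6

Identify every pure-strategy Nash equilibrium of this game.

(Day, Dusk): Species 1 can switch to Night (1 → 6). Not NE.
(Day, Night): Species 2 can switch to Dusk (3 → 8). Not NE.
(Day, Mixed): Species 2 can switch to Dusk (-4 → 8). Not NE.
(Dusk, Dusk): Species 1 can switch to Day (-3 → 1). Not NE.
(Dusk, Night): Species 1 can switch to Day (2 → 8). Not NE.
(Dusk, Mixed): Species 1 can switch to Day (-9 → 2). Not NE.
(The remaining 3 profiles each have a profitable deviation by the same check.)

none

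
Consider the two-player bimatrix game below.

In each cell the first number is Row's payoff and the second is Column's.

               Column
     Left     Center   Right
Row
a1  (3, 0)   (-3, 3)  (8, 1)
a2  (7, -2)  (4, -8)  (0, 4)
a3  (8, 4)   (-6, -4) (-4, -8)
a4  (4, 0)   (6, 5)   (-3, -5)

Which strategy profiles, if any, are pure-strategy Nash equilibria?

(a1, Left): Row can switch to a2 (3 → 7). Not NE.
(a1, Center): Row can switch to a2 (-3 → 4). Not NE.
(a1, Right): Column can switch to Center (1 → 3). Not NE.
(a2, Left): Row can switch to a3 (7 → 8). Not NE.
(a2, Center): Row can switch to a4 (4 → 6). Not NE.
(a2, Right): Row can switch to a1 (0 → 8). Not NE.
(a3, Left): Row gets 8, best alternative 7; Column gets 4, best alternative -4. No profitable deviation — NE.
(a3, Center): Row can switch to a1 (-6 → -3). Not NE.
(a3, Right): Row can switch to a1 (-4 → 8). Not NE.
(a4, Center): Row gets 6, best alternative 4; Column gets 5, best alternative 0. No profitable deviation — NE.
(The remaining 2 profiles each have a profitable deviation by the same check.)

The pure Nash equilibria are (a3, Left); (a4, Center).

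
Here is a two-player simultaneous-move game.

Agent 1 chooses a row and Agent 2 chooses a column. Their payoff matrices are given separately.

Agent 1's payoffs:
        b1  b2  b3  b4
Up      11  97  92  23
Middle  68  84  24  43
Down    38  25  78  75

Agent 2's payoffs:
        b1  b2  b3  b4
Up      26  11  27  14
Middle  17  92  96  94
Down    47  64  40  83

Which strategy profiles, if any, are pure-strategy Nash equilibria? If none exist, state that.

The pure Nash equilibria are (Up, b3); (Down, b4).

Agent 1 against b1: payoffs 11, 68, 38 → best response Middle.
Agent 1 against b2: payoffs 97, 84, 25 → best response Up.
Agent 1 against b3: payoffs 92, 24, 78 → best response Up.
Agent 1 against b4: payoffs 23, 43, 75 → best response Down.
Agent 2 against Up: payoffs 26, 11, 27, 14 → best response b3.
Agent 2 against Middle: payoffs 17, 92, 96, 94 → best response b3.
Agent 2 against Down: payoffs 47, 64, 40, 83 → best response b4.
Mutual best responses: (Up, b3); (Down, b4).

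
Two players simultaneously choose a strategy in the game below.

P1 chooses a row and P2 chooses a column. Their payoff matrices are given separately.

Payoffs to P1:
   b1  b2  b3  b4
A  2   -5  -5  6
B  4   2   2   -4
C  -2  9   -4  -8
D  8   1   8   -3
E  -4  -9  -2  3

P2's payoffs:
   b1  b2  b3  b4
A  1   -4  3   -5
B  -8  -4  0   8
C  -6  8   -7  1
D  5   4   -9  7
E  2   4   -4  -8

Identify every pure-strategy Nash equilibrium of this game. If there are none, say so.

(A, b1): P1 can switch to B (2 → 4). Not NE.
(A, b2): P1 can switch to B (-5 → 2). Not NE.
(A, b3): P1 can switch to B (-5 → 2). Not NE.
(A, b4): P2 can switch to b1 (-5 → 1). Not NE.
(B, b1): P1 can switch to D (4 → 8). Not NE.
(B, b2): P1 can switch to C (2 → 9). Not NE.
(B, b3): P1 can switch to D (2 → 8). Not NE.
(B, b4): P1 can switch to A (-4 → 6). Not NE.
(C, b1): P1 can switch to A (-2 → 2). Not NE.
(C, b2): P1 gets 9, best alternative 2; P2 gets 8, best alternative 1. No profitable deviation — NE.
(C, b3): P1 can switch to B (-4 → 2). Not NE.
(C, b4): P1 can switch to A (-8 → 6). Not NE.
(D, b1): P2 can switch to b4 (5 → 7). Not NE.
(The remaining 7 profiles each have a profitable deviation by the same check.)

The unique pure-strategy Nash equilibrium is (C, b2).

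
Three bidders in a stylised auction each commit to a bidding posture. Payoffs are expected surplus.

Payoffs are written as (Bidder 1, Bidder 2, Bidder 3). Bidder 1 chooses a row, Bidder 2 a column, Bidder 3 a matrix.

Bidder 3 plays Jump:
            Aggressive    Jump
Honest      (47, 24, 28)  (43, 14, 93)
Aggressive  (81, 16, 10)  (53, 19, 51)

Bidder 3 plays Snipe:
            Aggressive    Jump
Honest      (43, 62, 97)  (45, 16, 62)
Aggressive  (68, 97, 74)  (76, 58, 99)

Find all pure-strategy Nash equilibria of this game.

Pure NE: (Aggressive, Aggressive, Snipe)

(Honest, Aggressive, Jump): Bidder 1 can switch to Aggressive (47 → 81). Not NE.
(Honest, Aggressive, Snipe): Bidder 1 can switch to Aggressive (43 → 68). Not NE.
(Honest, Jump, Jump): Bidder 1 can switch to Aggressive (43 → 53). Not NE.
(Honest, Jump, Snipe): Bidder 1 can switch to Aggressive (45 → 76). Not NE.
(Aggressive, Aggressive, Jump): Bidder 2 can switch to Jump (16 → 19). Not NE.
(Aggressive, Aggressive, Snipe): Bidder 1 gets 68, best alternative 43; Bidder 2 gets 97, best alternative 58; Bidder 3 gets 74, best alternative 10. No profitable deviation — NE.
(Aggressive, Jump, Jump): Bidder 3 can switch to Snipe (51 → 99). Not NE.
(The remaining 1 profile has a profitable deviation by the same check.)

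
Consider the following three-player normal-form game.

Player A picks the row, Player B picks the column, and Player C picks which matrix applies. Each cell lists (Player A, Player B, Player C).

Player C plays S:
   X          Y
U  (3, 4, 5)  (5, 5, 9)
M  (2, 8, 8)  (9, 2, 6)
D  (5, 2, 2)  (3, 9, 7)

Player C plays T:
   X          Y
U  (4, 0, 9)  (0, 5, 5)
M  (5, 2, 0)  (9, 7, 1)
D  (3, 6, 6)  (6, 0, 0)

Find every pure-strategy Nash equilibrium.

No pure-strategy Nash equilibrium.

For each strategy profile, look for a profitable unilateral deviation.
(U, X, S): Player A can switch to D (3 → 5). Not NE.
(U, X, T): Player A can switch to M (4 → 5). Not NE.
(U, Y, S): Player A can switch to M (5 → 9). Not NE.
(U, Y, T): Player A can switch to M (0 → 9). Not NE.
(M, X, S): Player A can switch to U (2 → 3). Not NE.
(M, X, T): Player B can switch to Y (2 → 7). Not NE.
(M, Y, S): Player B can switch to X (2 → 8). Not NE.
(M, Y, T): Player C can switch to S (1 → 6). Not NE.
(D, X, S): Player B can switch to Y (2 → 9). Not NE.
(D, X, T): Player A can switch to U (3 → 4). Not NE.
(D, Y, S): Player A can switch to U (3 → 5). Not NE.
(D, Y, T): Player A can switch to M (6 → 9). Not NE.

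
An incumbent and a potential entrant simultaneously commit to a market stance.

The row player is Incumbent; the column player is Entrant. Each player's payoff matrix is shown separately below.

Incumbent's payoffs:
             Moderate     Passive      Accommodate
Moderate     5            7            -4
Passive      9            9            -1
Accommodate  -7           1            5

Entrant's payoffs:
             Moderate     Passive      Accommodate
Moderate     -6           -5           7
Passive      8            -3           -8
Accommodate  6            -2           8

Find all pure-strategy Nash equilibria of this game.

Pure-strategy Nash equilibria: (Passive, Moderate), (Accommodate, Accommodate)

Mark each player's best response to every combination of opponents' strategies; a profile where every player is best-responding is a pure Nash equilibrium.
Incumbent against Moderate: payoffs 5, 9, -7 → best response Passive.
Incumbent against Passive: payoffs 7, 9, 1 → best response Passive.
Incumbent against Accommodate: payoffs -4, -1, 5 → best response Accommodate.
Entrant against Moderate: payoffs -6, -5, 7 → best response Accommodate.
Entrant against Passive: payoffs 8, -3, -8 → best response Moderate.
Entrant against Accommodate: payoffs 6, -2, 8 → best response Accommodate.
Mutual best responses: (Passive, Moderate); (Accommodate, Accommodate).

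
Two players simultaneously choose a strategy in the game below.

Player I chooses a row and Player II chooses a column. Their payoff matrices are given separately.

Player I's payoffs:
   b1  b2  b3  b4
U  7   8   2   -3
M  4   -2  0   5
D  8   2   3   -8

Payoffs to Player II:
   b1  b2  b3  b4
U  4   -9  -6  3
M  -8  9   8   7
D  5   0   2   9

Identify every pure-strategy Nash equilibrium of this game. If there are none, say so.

This game has no pure Nash equilibrium.

Player I against b1: payoffs 7, 4, 8 → best response D.
Player I against b2: payoffs 8, -2, 2 → best response U.
Player I against b3: payoffs 2, 0, 3 → best response D.
Player I against b4: payoffs -3, 5, -8 → best response M.
Player II against U: payoffs 4, -9, -6, 3 → best response b1.
Player II against M: payoffs -8, 9, 8, 7 → best response b2.
Player II against D: payoffs 5, 0, 2, 9 → best response b4.
No profile is a mutual best response for all players.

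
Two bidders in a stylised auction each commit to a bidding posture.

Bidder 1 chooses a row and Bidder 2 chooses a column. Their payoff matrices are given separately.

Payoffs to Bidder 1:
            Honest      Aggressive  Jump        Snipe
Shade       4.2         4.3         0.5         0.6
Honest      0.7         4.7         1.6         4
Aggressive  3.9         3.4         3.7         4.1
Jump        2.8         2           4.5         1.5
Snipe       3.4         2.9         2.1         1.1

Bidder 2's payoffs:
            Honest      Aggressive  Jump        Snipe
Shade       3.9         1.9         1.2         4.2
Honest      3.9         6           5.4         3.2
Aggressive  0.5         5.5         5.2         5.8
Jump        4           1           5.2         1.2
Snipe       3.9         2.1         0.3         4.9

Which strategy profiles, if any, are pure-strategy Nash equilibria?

(Honest, Aggressive) and (Aggressive, Snipe) and (Jump, Jump)

(Shade, Honest): Bidder 2 can switch to Snipe (3.9 → 4.2). Not NE.
(Shade, Aggressive): Bidder 1 can switch to Honest (4.3 → 4.7). Not NE.
(Shade, Jump): Bidder 1 can switch to Honest (0.5 → 1.6). Not NE.
(Shade, Snipe): Bidder 1 can switch to Honest (0.6 → 4). Not NE.
(Honest, Honest): Bidder 1 can switch to Shade (0.7 → 4.2). Not NE.
(Honest, Aggressive): Bidder 1 gets 4.7, best alternative 4.3; Bidder 2 gets 6, best alternative 5.4. No profitable deviation — NE.
(Honest, Jump): Bidder 1 can switch to Aggressive (1.6 → 3.7). Not NE.
(Aggressive, Snipe): Bidder 1 gets 4.1, best alternative 4; Bidder 2 gets 5.8, best alternative 5.5. No profitable deviation — NE.
(Jump, Jump): Bidder 1 gets 4.5, best alternative 3.7; Bidder 2 gets 5.2, best alternative 4. No profitable deviation — NE.
(The remaining 11 profiles each have a profitable deviation by the same check.)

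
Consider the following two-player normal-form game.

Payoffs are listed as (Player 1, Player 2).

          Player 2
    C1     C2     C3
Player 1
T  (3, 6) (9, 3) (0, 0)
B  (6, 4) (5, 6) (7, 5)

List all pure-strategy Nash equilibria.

This game has no pure Nash equilibrium.

Check each profile: it is a Nash equilibrium iff no player can strictly gain by switching unilaterally.
(T, C1): Player 1 can switch to B (3 → 6). Not NE.
(T, C2): Player 2 can switch to C1 (3 → 6). Not NE.
(T, C3): Player 1 can switch to B (0 → 7). Not NE.
(B, C1): Player 2 can switch to C2 (4 → 6). Not NE.
(B, C2): Player 1 can switch to T (5 → 9). Not NE.
(B, C3): Player 2 can switch to C2 (5 → 6). Not NE.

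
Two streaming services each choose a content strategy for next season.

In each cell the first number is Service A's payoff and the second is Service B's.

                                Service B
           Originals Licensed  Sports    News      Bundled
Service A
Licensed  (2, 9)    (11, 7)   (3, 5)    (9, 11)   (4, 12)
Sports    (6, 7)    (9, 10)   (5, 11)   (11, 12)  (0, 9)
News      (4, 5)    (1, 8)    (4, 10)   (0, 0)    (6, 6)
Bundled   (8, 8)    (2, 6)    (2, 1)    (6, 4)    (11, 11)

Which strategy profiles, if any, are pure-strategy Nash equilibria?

The pure Nash equilibria are (Sports, News) and (Bundled, Bundled).

Check each profile: it is a Nash equilibrium iff no player can strictly gain by switching unilaterally.
(Licensed, Originals): Service A can switch to Sports (2 → 6). Not NE.
(Licensed, Licensed): Service B can switch to Originals (7 → 9). Not NE.
(Licensed, Sports): Service A can switch to Sports (3 → 5). Not NE.
(Licensed, News): Service A can switch to Sports (9 → 11). Not NE.
(Licensed, Bundled): Service A can switch to News (4 → 6). Not NE.
(Sports, Originals): Service A can switch to Bundled (6 → 8). Not NE.
(Sports, Licensed): Service A can switch to Licensed (9 → 11). Not NE.
(Sports, Sports): Service B can switch to News (11 → 12). Not NE.
(Sports, News): Service A gets 11, best alternative 9; Service B gets 12, best alternative 11. No profitable deviation — NE.
(Sports, Bundled): Service A can switch to Licensed (0 → 4). Not NE.
(News, Originals): Service A can switch to Sports (4 → 6). Not NE.
(Bundled, Bundled): Service A gets 11, best alternative 6; Service B gets 11, best alternative 8. No profitable deviation — NE.
(The remaining 8 profiles each have a profitable deviation by the same check.)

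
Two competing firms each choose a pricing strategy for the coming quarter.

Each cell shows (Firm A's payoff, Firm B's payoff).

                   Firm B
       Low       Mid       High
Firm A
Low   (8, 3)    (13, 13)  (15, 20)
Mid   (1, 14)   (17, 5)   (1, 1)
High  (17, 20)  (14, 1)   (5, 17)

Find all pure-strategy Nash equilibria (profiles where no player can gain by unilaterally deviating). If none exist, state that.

The pure Nash equilibria are (Low, High) and (High, Low).

(Low, Low): Firm A can switch to High (8 → 17). Not NE.
(Low, Mid): Firm A can switch to Mid (13 → 17). Not NE.
(Low, High): Firm A gets 15, best alternative 5; Firm B gets 20, best alternative 13. No profitable deviation — NE.
(Mid, Low): Firm A can switch to Low (1 → 8). Not NE.
(Mid, Mid): Firm B can switch to Low (5 → 14). Not NE.
(Mid, High): Firm A can switch to Low (1 → 15). Not NE.
(High, Low): Firm A gets 17, best alternative 8; Firm B gets 20, best alternative 17. No profitable deviation — NE.
(High, Mid): Firm A can switch to Mid (14 → 17). Not NE.
(High, High): Firm A can switch to Low (5 → 15). Not NE.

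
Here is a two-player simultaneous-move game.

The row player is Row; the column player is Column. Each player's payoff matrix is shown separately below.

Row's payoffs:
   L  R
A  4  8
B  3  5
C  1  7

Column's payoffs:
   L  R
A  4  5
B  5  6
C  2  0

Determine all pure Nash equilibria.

The unique pure-strategy Nash equilibrium is (A, R).

Row against L: payoffs 4, 3, 1 → best response A.
Row against R: payoffs 8, 5, 7 → best response A.
Column against A: payoffs 4, 5 → best response R.
Column against B: payoffs 5, 6 → best response R.
Column against C: payoffs 2, 0 → best response L.
Mutual best responses: (A, R).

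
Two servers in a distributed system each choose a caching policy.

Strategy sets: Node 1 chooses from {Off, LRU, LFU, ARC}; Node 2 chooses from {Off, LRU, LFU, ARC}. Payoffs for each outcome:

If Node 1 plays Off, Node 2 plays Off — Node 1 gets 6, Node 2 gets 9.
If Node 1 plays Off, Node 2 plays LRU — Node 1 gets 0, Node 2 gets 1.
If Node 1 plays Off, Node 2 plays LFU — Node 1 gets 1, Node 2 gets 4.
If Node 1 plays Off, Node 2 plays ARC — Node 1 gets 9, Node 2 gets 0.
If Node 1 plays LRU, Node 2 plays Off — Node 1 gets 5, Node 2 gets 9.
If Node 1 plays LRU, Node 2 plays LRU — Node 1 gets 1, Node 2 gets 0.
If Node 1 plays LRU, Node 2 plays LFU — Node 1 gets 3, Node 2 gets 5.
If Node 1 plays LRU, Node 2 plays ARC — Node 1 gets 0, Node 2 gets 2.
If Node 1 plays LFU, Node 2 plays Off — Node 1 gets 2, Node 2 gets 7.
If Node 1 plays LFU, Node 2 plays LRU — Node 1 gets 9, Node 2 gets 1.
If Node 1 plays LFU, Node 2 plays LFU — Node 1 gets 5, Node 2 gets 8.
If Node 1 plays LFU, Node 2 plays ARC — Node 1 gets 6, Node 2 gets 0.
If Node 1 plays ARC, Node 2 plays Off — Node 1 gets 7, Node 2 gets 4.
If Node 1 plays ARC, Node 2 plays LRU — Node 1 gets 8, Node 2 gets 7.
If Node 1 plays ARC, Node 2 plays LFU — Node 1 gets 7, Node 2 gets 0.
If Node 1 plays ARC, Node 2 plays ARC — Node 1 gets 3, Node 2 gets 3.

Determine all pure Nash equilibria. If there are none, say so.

(Off, Off): Node 1 can switch to ARC (6 → 7). Not NE.
(Off, LRU): Node 1 can switch to LRU (0 → 1). Not NE.
(Off, LFU): Node 1 can switch to LRU (1 → 3). Not NE.
(Off, ARC): Node 2 can switch to Off (0 → 9). Not NE.
(LRU, Off): Node 1 can switch to Off (5 → 6). Not NE.
(LRU, LRU): Node 1 can switch to LFU (1 → 9). Not NE.
(The remaining 10 profiles each have a profitable deviation by the same check.)

There is no pure-strategy Nash equilibrium.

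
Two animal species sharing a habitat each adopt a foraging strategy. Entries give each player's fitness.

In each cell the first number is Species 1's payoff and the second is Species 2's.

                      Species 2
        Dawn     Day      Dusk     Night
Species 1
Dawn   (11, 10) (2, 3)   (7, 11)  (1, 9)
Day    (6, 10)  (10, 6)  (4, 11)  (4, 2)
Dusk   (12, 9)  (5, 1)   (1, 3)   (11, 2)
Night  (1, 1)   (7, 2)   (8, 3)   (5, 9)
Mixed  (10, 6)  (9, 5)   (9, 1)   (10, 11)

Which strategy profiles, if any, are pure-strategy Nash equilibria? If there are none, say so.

For each strategy profile, look for a profitable unilateral deviation.
(Dawn, Dawn): Species 1 can switch to Dusk (11 → 12). Not NE.
(Dawn, Day): Species 1 can switch to Day (2 → 10). Not NE.
(Dawn, Dusk): Species 1 can switch to Night (7 → 8). Not NE.
(Dawn, Night): Species 1 can switch to Day (1 → 4). Not NE.
(Day, Dawn): Species 1 can switch to Dawn (6 → 11). Not NE.
(Day, Day): Species 2 can switch to Dawn (6 → 10). Not NE.
(Day, Dusk): Species 1 can switch to Dawn (4 → 7). Not NE.
(Day, Night): Species 1 can switch to Dusk (4 → 11). Not NE.
(Dusk, Dawn): Species 1 gets 12, best alternative 11; Species 2 gets 9, best alternative 3. No profitable deviation — NE.
(Dusk, Day): Species 1 can switch to Day (5 → 10). Not NE.
(Dusk, Dusk): Species 1 can switch to Dawn (1 → 7). Not NE.
(The remaining 9 profiles each have a profitable deviation by the same check.)

The unique pure-strategy Nash equilibrium is (Dusk, Dawn).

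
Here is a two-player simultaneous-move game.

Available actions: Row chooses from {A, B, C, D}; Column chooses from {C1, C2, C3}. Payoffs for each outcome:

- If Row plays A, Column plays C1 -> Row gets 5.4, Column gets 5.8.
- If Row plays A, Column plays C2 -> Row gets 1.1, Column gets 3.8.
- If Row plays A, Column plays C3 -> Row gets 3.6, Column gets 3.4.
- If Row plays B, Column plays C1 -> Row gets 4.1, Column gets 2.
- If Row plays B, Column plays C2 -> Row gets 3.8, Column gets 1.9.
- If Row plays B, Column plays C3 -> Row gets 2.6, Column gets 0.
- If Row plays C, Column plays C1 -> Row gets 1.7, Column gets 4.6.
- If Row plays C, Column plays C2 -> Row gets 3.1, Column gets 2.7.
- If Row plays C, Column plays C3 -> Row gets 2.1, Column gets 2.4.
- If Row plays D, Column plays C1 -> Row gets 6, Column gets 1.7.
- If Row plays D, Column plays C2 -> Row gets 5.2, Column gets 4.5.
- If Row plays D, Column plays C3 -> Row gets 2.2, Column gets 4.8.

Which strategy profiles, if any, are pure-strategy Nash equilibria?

This game has no pure Nash equilibrium.

(A, C1): Row can switch to D (5.4 → 6). Not NE.
(A, C2): Row can switch to B (1.1 → 3.8). Not NE.
(A, C3): Column can switch to C1 (3.4 → 5.8). Not NE.
(B, C1): Row can switch to A (4.1 → 5.4). Not NE.
(B, C2): Row can switch to D (3.8 → 5.2). Not NE.
(B, C3): Row can switch to A (2.6 → 3.6). Not NE.
(C, C1): Row can switch to A (1.7 → 5.4). Not NE.
(C, C2): Row can switch to B (3.1 → 3.8). Not NE.
(C, C3): Row can switch to A (2.1 → 3.6). Not NE.
(D, C1): Column can switch to C2 (1.7 → 4.5). Not NE.
(The remaining 2 profiles each have a profitable deviation by the same check.)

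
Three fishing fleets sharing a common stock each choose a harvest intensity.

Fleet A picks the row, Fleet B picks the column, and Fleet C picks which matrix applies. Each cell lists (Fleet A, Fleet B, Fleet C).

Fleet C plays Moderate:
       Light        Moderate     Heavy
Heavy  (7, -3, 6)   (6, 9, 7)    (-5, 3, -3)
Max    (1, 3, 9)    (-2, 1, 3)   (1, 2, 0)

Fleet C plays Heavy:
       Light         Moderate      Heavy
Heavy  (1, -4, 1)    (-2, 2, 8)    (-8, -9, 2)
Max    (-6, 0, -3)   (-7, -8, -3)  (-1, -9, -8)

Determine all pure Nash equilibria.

The unique pure-strategy Nash equilibrium is (Heavy, Moderate, Heavy).

Fleet A against (Light, Moderate): payoffs 7, 1 → best response Heavy.
Fleet A against (Light, Heavy): payoffs 1, -6 → best response Heavy.
Fleet A against (Moderate, Moderate): payoffs 6, -2 → best response Heavy.
Fleet A against (Moderate, Heavy): payoffs -2, -7 → best response Heavy.
Fleet A against (Heavy, Moderate): payoffs -5, 1 → best response Max.
Fleet A against (Heavy, Heavy): payoffs -8, -1 → best response Max.
Fleet B against (Heavy, Moderate): payoffs -3, 9, 3 → best response Moderate.
Fleet B against (Heavy, Heavy): payoffs -4, 2, -9 → best response Moderate.
Fleet B against (Max, Moderate): payoffs 3, 1, 2 → best response Light.
Fleet B against (Max, Heavy): payoffs 0, -8, -9 → best response Light.
Fleet C against (Heavy, Light): payoffs 6, 1 → best response Moderate.
Fleet C against (Heavy, Moderate): payoffs 7, 8 → best response Heavy.
Fleet C against (Heavy, Heavy): payoffs -3, 2 → best response Heavy.
Fleet C against (Max, Light): payoffs 9, -3 → best response Moderate.
Fleet C against (Max, Moderate): payoffs 3, -3 → best response Moderate.
Fleet C against (Max, Heavy): payoffs 0, -8 → best response Moderate.
Mutual best responses: (Heavy, Moderate, Heavy).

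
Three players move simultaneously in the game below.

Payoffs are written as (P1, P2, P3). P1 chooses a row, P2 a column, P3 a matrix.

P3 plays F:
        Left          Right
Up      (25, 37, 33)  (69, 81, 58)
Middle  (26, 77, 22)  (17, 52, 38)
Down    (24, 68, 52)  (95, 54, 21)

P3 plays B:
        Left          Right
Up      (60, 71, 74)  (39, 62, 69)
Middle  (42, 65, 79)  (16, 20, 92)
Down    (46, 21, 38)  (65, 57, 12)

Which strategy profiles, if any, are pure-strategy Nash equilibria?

P1 against (Left, F): payoffs 25, 26, 24 → best response Middle.
P1 against (Left, B): payoffs 60, 42, 46 → best response Up.
P1 against (Right, F): payoffs 69, 17, 95 → best response Down.
P1 against (Right, B): payoffs 39, 16, 65 → best response Down.
P2 against (Up, F): payoffs 37, 81 → best response Right.
P2 against (Up, B): payoffs 71, 62 → best response Left.
P2 against (Middle, F): payoffs 77, 52 → best response Left.
P2 against (Middle, B): payoffs 65, 20 → best response Left.
P2 against (Down, F): payoffs 68, 54 → best response Left.
P2 against (Down, B): payoffs 21, 57 → best response Right.
P3 against (Up, Left): payoffs 33, 74 → best response B.
P3 against (Up, Right): payoffs 58, 69 → best response B.
P3 against (Middle, Left): payoffs 22, 79 → best response B.
P3 against (Middle, Right): payoffs 38, 92 → best response B.
P3 against (Down, Left): payoffs 52, 38 → best response F.
P3 against (Down, Right): payoffs 21, 12 → best response F.
Mutual best responses: (Up, Left, B).

Pure NE: (Up, Left, B)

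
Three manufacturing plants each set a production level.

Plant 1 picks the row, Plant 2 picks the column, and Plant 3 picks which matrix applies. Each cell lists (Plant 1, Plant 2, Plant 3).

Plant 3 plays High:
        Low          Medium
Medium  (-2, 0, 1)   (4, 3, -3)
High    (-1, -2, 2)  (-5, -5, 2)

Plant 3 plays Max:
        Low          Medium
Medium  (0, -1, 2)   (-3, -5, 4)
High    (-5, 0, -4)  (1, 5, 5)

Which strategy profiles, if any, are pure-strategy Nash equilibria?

Check each profile: it is a Nash equilibrium iff no player can strictly gain by switching unilaterally.
(Medium, Low, High): Plant 1 can switch to High (-2 → -1). Not NE.
(Medium, Low, Max): Plant 1 gets 0, best alternative -5; Plant 2 gets -1, best alternative -5; Plant 3 gets 2, best alternative 1. No profitable deviation — NE.
(Medium, Medium, High): Plant 3 can switch to Max (-3 → 4). Not NE.
(Medium, Medium, Max): Plant 1 can switch to High (-3 → 1). Not NE.
(High, Low, High): Plant 1 gets -1, best alternative -2; Plant 2 gets -2, best alternative -5; Plant 3 gets 2, best alternative -4. No profitable deviation — NE.
(High, Low, Max): Plant 1 can switch to Medium (-5 → 0). Not NE.
(High, Medium, High): Plant 1 can switch to Medium (-5 → 4). Not NE.
(High, Medium, Max): Plant 1 gets 1, best alternative -3; Plant 2 gets 5, best alternative 0; Plant 3 gets 5, best alternative 2. No profitable deviation — NE.

The pure Nash equilibria are (Medium, Low, Max), (High, Low, High), (High, Medium, Max).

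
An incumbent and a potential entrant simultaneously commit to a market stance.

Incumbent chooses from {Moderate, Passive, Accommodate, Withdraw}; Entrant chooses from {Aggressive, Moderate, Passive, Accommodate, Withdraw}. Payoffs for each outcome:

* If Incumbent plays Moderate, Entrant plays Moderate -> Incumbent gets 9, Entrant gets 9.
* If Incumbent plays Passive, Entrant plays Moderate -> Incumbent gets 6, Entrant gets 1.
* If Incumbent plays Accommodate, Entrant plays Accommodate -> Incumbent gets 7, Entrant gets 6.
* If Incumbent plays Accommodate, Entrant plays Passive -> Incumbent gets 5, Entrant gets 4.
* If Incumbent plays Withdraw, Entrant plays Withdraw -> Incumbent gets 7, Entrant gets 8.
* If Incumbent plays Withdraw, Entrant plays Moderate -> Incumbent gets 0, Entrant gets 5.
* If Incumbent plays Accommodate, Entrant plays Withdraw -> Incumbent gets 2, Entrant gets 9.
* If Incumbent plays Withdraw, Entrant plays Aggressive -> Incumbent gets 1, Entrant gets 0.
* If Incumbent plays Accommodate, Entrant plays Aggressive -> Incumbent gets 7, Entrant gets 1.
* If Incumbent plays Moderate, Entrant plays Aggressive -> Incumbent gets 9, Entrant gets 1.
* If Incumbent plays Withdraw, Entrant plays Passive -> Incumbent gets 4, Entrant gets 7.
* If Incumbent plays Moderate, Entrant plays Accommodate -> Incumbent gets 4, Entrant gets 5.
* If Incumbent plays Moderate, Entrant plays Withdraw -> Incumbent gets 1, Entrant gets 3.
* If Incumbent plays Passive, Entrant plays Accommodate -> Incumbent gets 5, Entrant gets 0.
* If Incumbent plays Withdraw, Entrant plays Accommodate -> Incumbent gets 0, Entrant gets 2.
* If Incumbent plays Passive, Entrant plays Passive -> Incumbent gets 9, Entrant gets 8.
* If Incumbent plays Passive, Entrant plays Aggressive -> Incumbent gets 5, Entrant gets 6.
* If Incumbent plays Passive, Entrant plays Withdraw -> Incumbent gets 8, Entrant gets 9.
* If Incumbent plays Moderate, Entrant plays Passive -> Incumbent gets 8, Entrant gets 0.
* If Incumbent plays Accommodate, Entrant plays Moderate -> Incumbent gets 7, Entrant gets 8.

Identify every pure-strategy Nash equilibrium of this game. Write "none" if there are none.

Incumbent against Aggressive: payoffs 9, 5, 7, 1 → best response Moderate.
Incumbent against Moderate: payoffs 9, 6, 7, 0 → best response Moderate.
Incumbent against Passive: payoffs 8, 9, 5, 4 → best response Passive.
Incumbent against Accommodate: payoffs 4, 5, 7, 0 → best response Accommodate.
Incumbent against Withdraw: payoffs 1, 8, 2, 7 → best response Passive.
Entrant against Moderate: payoffs 1, 9, 0, 5, 3 → best response Moderate.
Entrant against Passive: payoffs 6, 1, 8, 0, 9 → best response Withdraw.
Entrant against Accommodate: payoffs 1, 8, 4, 6, 9 → best response Withdraw.
Entrant against Withdraw: payoffs 0, 5, 7, 2, 8 → best response Withdraw.
Mutual best responses: (Moderate, Moderate); (Passive, Withdraw).

Pure-strategy Nash equilibria: (Moderate, Moderate); (Passive, Withdraw)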